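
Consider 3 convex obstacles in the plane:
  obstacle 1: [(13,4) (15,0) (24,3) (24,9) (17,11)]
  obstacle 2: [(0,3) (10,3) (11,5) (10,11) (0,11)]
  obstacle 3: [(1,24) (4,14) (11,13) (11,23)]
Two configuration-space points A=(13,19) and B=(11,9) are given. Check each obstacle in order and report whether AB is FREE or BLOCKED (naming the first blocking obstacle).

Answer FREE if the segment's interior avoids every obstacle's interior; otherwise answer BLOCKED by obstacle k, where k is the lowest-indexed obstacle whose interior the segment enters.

Obstacle 1 [(13,4) (15,0) (24,3) (24,9) (17,11)]:
  edge (13,4)–(15,0): clear
  edge (15,0)–(24,3): clear
  edge (24,3)–(24,9): clear
  edge (24,9)–(17,11): clear
  edge (17,11)–(13,4): clear
  midpoint (12,14) outside
  → clear
Obstacle 2 [(0,3) (10,3) (11,5) (10,11) (0,11)]:
  edge (0,3)–(10,3): clear
  edge (10,3)–(11,5): clear
  edge (11,5)–(10,11): clear
  edge (10,11)–(0,11): clear
  edge (0,11)–(0,3): clear
  midpoint (12,14) outside
  → clear
Obstacle 3 [(1,24) (4,14) (11,13) (11,23)]:
  edge (1,24)–(4,14): clear
  edge (4,14)–(11,13): clear
  edge (11,13)–(11,23): clear
  edge (11,23)–(1,24): clear
  midpoint (12,14) outside
  → clear

FREE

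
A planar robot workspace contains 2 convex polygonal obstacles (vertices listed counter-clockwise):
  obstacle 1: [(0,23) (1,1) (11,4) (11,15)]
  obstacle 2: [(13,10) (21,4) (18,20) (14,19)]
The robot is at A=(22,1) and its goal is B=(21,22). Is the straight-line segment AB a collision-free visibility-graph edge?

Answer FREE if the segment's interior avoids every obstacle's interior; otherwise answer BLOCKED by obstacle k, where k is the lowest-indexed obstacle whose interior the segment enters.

FREE

Obstacle 1 [(0,23) (1,1) (11,4) (11,15)]:
  edge (0,23)–(1,1): clear
  edge (1,1)–(11,4): clear
  edge (11,4)–(11,15): clear
  edge (11,15)–(0,23): clear
  midpoint (43/2,23/2) outside
  → clear
Obstacle 2 [(13,10) (21,4) (18,20) (14,19)]:
  edge (13,10)–(21,4): clear
  edge (21,4)–(18,20): clear
  edge (18,20)–(14,19): clear
  edge (14,19)–(13,10): clear
  midpoint (43/2,23/2) outside
  → clear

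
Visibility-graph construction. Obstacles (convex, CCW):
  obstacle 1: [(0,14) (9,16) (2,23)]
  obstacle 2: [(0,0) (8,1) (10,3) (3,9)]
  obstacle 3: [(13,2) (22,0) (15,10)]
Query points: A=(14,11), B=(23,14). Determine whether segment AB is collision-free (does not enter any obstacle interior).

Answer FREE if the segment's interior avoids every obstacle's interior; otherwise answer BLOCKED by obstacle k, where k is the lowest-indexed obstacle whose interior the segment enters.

FREE

Obstacle 1 [(0,14) (9,16) (2,23)]:
  edge (0,14)–(9,16): clear
  edge (9,16)–(2,23): clear
  edge (2,23)–(0,14): clear
  midpoint (37/2,25/2) outside
  → clear
Obstacle 2 [(0,0) (8,1) (10,3) (3,9)]:
  edge (0,0)–(8,1): clear
  edge (8,1)–(10,3): clear
  edge (10,3)–(3,9): clear
  edge (3,9)–(0,0): clear
  midpoint (37/2,25/2) outside
  → clear
Obstacle 3 [(13,2) (22,0) (15,10)]:
  edge (13,2)–(22,0): clear
  edge (22,0)–(15,10): clear
  edge (15,10)–(13,2): clear
  midpoint (37/2,25/2) outside
  → clear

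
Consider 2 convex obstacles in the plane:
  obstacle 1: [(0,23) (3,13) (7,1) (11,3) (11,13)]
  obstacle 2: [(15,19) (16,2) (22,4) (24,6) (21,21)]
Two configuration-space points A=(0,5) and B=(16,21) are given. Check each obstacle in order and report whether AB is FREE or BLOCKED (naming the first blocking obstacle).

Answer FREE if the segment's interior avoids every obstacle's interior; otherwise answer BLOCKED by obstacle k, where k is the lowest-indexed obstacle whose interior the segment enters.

BLOCKED by obstacle 1

Obstacle 1 [(0,23) (3,13) (7,1) (11,3) (11,13)]:
  edge (0,23)–(3,13): clear
  edge (3,13)–(7,1): crosses AB
  edge (7,1)–(11,3): clear
  edge (11,3)–(11,13): clear
  edge (11,13)–(0,23): crosses AB
  → BLOCKED
Obstacle 2 [(15,19) (16,2) (22,4) (24,6) (21,21)]:
  edge (15,19)–(16,2): clear
  edge (16,2)–(22,4): clear
  edge (22,4)–(24,6): clear
  edge (24,6)–(21,21): clear
  edge (21,21)–(15,19): clear
  midpoint (8,13) outside
  → clear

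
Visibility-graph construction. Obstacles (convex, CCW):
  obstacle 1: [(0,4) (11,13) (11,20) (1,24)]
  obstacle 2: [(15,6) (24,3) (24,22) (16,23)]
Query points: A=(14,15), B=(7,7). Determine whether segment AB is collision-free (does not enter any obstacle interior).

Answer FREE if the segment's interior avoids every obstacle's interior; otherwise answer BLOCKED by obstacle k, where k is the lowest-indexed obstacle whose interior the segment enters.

Obstacle 1 [(0,4) (11,13) (11,20) (1,24)]:
  edge (0,4)–(11,13): clear
  edge (11,13)–(11,20): clear
  edge (11,20)–(1,24): clear
  edge (1,24)–(0,4): clear
  midpoint (21/2,11) outside
  → clear
Obstacle 2 [(15,6) (24,3) (24,22) (16,23)]:
  edge (15,6)–(24,3): clear
  edge (24,3)–(24,22): clear
  edge (24,22)–(16,23): clear
  edge (16,23)–(15,6): clear
  midpoint (21/2,11) outside
  → clear

FREE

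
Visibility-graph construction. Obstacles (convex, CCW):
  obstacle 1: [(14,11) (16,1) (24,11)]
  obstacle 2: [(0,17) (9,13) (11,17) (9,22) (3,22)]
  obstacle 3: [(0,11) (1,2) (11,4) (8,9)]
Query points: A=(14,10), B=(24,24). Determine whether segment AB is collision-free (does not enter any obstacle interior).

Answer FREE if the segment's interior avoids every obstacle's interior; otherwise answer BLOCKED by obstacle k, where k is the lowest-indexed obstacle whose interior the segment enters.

BLOCKED by obstacle 1

Obstacle 1 [(14,11) (16,1) (24,11)]:
  edge (14,11)–(16,1): crosses AB
  edge (16,1)–(24,11): clear
  edge (24,11)–(14,11): crosses AB
  → BLOCKED
Obstacle 2 [(0,17) (9,13) (11,17) (9,22) (3,22)]:
  edge (0,17)–(9,13): clear
  edge (9,13)–(11,17): clear
  edge (11,17)–(9,22): clear
  edge (9,22)–(3,22): clear
  edge (3,22)–(0,17): clear
  midpoint (19,17) outside
  → clear
Obstacle 3 [(0,11) (1,2) (11,4) (8,9)]:
  edge (0,11)–(1,2): clear
  edge (1,2)–(11,4): clear
  edge (11,4)–(8,9): clear
  edge (8,9)–(0,11): clear
  midpoint (19,17) outside
  → clear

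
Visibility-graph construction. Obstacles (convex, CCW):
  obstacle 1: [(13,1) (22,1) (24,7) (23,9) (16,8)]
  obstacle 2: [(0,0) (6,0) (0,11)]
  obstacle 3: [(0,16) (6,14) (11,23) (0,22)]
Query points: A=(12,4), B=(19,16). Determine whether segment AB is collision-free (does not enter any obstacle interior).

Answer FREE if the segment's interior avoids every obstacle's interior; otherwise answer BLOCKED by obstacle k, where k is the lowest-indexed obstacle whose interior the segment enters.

FREE

Obstacle 1 [(13,1) (22,1) (24,7) (23,9) (16,8)]:
  edge (13,1)–(22,1): clear
  edge (22,1)–(24,7): clear
  edge (24,7)–(23,9): clear
  edge (23,9)–(16,8): clear
  edge (16,8)–(13,1): clear
  midpoint (31/2,10) outside
  → clear
Obstacle 2 [(0,0) (6,0) (0,11)]:
  edge (0,0)–(6,0): clear
  edge (6,0)–(0,11): clear
  edge (0,11)–(0,0): clear
  midpoint (31/2,10) outside
  → clear
Obstacle 3 [(0,16) (6,14) (11,23) (0,22)]:
  edge (0,16)–(6,14): clear
  edge (6,14)–(11,23): clear
  edge (11,23)–(0,22): clear
  edge (0,22)–(0,16): clear
  midpoint (31/2,10) outside
  → clear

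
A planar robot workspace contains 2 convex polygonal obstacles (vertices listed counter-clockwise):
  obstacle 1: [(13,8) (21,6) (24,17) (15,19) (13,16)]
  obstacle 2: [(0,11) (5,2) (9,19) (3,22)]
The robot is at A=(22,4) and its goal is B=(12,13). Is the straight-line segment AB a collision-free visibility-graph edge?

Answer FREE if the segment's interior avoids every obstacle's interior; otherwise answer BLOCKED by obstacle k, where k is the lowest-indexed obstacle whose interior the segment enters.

BLOCKED by obstacle 1

Obstacle 1 [(13,8) (21,6) (24,17) (15,19) (13,16)]:
  edge (13,8)–(21,6): crosses AB
  edge (21,6)–(24,17): clear
  edge (24,17)–(15,19): clear
  edge (15,19)–(13,16): clear
  edge (13,16)–(13,8): crosses AB
  → BLOCKED
Obstacle 2 [(0,11) (5,2) (9,19) (3,22)]:
  edge (0,11)–(5,2): clear
  edge (5,2)–(9,19): clear
  edge (9,19)–(3,22): clear
  edge (3,22)–(0,11): clear
  midpoint (17,17/2) outside
  → clear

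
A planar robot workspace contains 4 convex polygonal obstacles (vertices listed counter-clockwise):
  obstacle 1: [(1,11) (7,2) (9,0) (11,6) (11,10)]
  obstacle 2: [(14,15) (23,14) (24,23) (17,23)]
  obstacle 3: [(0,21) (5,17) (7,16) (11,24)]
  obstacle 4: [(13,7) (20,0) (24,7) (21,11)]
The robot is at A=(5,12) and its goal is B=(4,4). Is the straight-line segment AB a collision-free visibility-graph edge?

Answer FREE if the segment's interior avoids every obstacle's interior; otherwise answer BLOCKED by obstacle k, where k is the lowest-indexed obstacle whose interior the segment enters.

BLOCKED by obstacle 1

Obstacle 1 [(1,11) (7,2) (9,0) (11,6) (11,10)]:
  edge (1,11)–(7,2): crosses AB
  edge (7,2)–(9,0): clear
  edge (9,0)–(11,6): clear
  edge (11,6)–(11,10): clear
  edge (11,10)–(1,11): crosses AB
  → BLOCKED
Obstacle 2 [(14,15) (23,14) (24,23) (17,23)]:
  edge (14,15)–(23,14): clear
  edge (23,14)–(24,23): clear
  edge (24,23)–(17,23): clear
  edge (17,23)–(14,15): clear
  midpoint (9/2,8) outside
  → clear
Obstacle 3 [(0,21) (5,17) (7,16) (11,24)]:
  edge (0,21)–(5,17): clear
  edge (5,17)–(7,16): clear
  edge (7,16)–(11,24): clear
  edge (11,24)–(0,21): clear
  midpoint (9/2,8) outside
  → clear
Obstacle 4 [(13,7) (20,0) (24,7) (21,11)]:
  edge (13,7)–(20,0): clear
  edge (20,0)–(24,7): clear
  edge (24,7)–(21,11): clear
  edge (21,11)–(13,7): clear
  midpoint (9/2,8) outside
  → clear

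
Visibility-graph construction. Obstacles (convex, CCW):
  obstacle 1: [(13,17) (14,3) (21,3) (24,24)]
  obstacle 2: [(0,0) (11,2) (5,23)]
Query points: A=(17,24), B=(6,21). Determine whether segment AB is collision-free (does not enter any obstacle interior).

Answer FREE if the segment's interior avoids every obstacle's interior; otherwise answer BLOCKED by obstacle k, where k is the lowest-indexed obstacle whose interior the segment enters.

FREE

Obstacle 1 [(13,17) (14,3) (21,3) (24,24)]:
  edge (13,17)–(14,3): clear
  edge (14,3)–(21,3): clear
  edge (21,3)–(24,24): clear
  edge (24,24)–(13,17): clear
  midpoint (23/2,45/2) outside
  → clear
Obstacle 2 [(0,0) (11,2) (5,23)]:
  edge (0,0)–(11,2): clear
  edge (11,2)–(5,23): clear
  edge (5,23)–(0,0): clear
  midpoint (23/2,45/2) outside
  → clear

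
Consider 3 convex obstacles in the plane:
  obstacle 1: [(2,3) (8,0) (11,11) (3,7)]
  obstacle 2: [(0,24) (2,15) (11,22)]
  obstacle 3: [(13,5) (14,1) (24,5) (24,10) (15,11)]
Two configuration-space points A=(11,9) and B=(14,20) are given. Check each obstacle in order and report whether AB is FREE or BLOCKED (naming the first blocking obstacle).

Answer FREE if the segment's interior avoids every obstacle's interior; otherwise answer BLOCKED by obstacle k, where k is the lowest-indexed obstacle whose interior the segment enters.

Obstacle 1 [(2,3) (8,0) (11,11) (3,7)]:
  edge (2,3)–(8,0): clear
  edge (8,0)–(11,11): clear
  edge (11,11)–(3,7): clear
  edge (3,7)–(2,3): clear
  midpoint (25/2,29/2) outside
  → clear
Obstacle 2 [(0,24) (2,15) (11,22)]:
  edge (0,24)–(2,15): clear
  edge (2,15)–(11,22): clear
  edge (11,22)–(0,24): clear
  midpoint (25/2,29/2) outside
  → clear
Obstacle 3 [(13,5) (14,1) (24,5) (24,10) (15,11)]:
  edge (13,5)–(14,1): clear
  edge (14,1)–(24,5): clear
  edge (24,5)–(24,10): clear
  edge (24,10)–(15,11): clear
  edge (15,11)–(13,5): clear
  midpoint (25/2,29/2) outside
  → clear

FREE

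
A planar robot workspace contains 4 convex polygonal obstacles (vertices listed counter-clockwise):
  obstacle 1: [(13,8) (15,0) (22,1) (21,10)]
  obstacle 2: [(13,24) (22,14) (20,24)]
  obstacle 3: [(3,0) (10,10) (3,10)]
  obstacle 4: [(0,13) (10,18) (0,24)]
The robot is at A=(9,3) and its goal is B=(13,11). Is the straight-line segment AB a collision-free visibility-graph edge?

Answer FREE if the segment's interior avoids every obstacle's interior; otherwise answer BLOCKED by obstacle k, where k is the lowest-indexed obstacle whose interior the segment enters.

Obstacle 1 [(13,8) (15,0) (22,1) (21,10)]:
  edge (13,8)–(15,0): clear
  edge (15,0)–(22,1): clear
  edge (22,1)–(21,10): clear
  edge (21,10)–(13,8): clear
  midpoint (11,7) outside
  → clear
Obstacle 2 [(13,24) (22,14) (20,24)]:
  edge (13,24)–(22,14): clear
  edge (22,14)–(20,24): clear
  edge (20,24)–(13,24): clear
  midpoint (11,7) outside
  → clear
Obstacle 3 [(3,0) (10,10) (3,10)]:
  edge (3,0)–(10,10): clear
  edge (10,10)–(3,10): clear
  edge (3,10)–(3,0): clear
  midpoint (11,7) outside
  → clear
Obstacle 4 [(0,13) (10,18) (0,24)]:
  edge (0,13)–(10,18): clear
  edge (10,18)–(0,24): clear
  edge (0,24)–(0,13): clear
  midpoint (11,7) outside
  → clear

FREE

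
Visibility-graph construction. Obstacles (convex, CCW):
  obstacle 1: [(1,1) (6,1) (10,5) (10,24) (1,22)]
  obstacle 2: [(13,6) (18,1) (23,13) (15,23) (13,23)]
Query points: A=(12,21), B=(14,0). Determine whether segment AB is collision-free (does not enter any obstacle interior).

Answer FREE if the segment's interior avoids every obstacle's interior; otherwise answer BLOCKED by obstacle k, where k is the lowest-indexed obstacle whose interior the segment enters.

Obstacle 1 [(1,1) (6,1) (10,5) (10,24) (1,22)]:
  edge (1,1)–(6,1): clear
  edge (6,1)–(10,5): clear
  edge (10,5)–(10,24): clear
  edge (10,24)–(1,22): clear
  edge (1,22)–(1,1): clear
  midpoint (13,21/2) outside
  → clear
Obstacle 2 [(13,6) (18,1) (23,13) (15,23) (13,23)]:
  edge (13,6)–(18,1): crosses AB
  edge (18,1)–(23,13): clear
  edge (23,13)–(15,23): clear
  edge (15,23)–(13,23): clear
  edge (13,23)–(13,6): crosses AB
  → BLOCKED

BLOCKED by obstacle 2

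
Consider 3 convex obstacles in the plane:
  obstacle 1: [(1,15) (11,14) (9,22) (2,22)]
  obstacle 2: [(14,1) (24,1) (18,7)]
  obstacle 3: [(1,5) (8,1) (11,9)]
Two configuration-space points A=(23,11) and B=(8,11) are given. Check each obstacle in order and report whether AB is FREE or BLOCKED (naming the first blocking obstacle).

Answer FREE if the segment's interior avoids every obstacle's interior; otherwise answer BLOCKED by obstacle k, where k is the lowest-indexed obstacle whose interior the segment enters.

Obstacle 1 [(1,15) (11,14) (9,22) (2,22)]:
  edge (1,15)–(11,14): clear
  edge (11,14)–(9,22): clear
  edge (9,22)–(2,22): clear
  edge (2,22)–(1,15): clear
  midpoint (31/2,11) outside
  → clear
Obstacle 2 [(14,1) (24,1) (18,7)]:
  edge (14,1)–(24,1): clear
  edge (24,1)–(18,7): clear
  edge (18,7)–(14,1): clear
  midpoint (31/2,11) outside
  → clear
Obstacle 3 [(1,5) (8,1) (11,9)]:
  edge (1,5)–(8,1): clear
  edge (8,1)–(11,9): clear
  edge (11,9)–(1,5): clear
  midpoint (31/2,11) outside
  → clear

FREE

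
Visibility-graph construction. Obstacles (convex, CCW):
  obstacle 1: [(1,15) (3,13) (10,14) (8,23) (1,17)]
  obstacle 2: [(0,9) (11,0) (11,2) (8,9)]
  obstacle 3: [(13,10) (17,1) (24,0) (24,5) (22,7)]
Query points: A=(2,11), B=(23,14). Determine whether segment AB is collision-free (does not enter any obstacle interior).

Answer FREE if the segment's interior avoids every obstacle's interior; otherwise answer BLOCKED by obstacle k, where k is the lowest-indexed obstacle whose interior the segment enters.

Obstacle 1 [(1,15) (3,13) (10,14) (8,23) (1,17)]:
  edge (1,15)–(3,13): clear
  edge (3,13)–(10,14): clear
  edge (10,14)–(8,23): clear
  edge (8,23)–(1,17): clear
  edge (1,17)–(1,15): clear
  midpoint (25/2,25/2) outside
  → clear
Obstacle 2 [(0,9) (11,0) (11,2) (8,9)]:
  edge (0,9)–(11,0): clear
  edge (11,0)–(11,2): clear
  edge (11,2)–(8,9): clear
  edge (8,9)–(0,9): clear
  midpoint (25/2,25/2) outside
  → clear
Obstacle 3 [(13,10) (17,1) (24,0) (24,5) (22,7)]:
  edge (13,10)–(17,1): clear
  edge (17,1)–(24,0): clear
  edge (24,0)–(24,5): clear
  edge (24,5)–(22,7): clear
  edge (22,7)–(13,10): clear
  midpoint (25/2,25/2) outside
  → clear

FREE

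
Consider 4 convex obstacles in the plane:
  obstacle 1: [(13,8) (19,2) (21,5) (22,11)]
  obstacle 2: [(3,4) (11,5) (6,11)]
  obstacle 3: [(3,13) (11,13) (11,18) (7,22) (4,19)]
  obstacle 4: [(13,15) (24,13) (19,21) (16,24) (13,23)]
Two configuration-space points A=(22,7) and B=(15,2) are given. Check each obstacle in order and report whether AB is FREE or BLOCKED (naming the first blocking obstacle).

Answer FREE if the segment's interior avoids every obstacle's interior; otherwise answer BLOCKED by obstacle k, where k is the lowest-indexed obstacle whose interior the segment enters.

Obstacle 1 [(13,8) (19,2) (21,5) (22,11)]:
  edge (13,8)–(19,2): crosses AB
  edge (19,2)–(21,5): clear
  edge (21,5)–(22,11): crosses AB
  edge (22,11)–(13,8): clear
  → BLOCKED
Obstacle 2 [(3,4) (11,5) (6,11)]:
  edge (3,4)–(11,5): clear
  edge (11,5)–(6,11): clear
  edge (6,11)–(3,4): clear
  midpoint (37/2,9/2) outside
  → clear
Obstacle 3 [(3,13) (11,13) (11,18) (7,22) (4,19)]:
  edge (3,13)–(11,13): clear
  edge (11,13)–(11,18): clear
  edge (11,18)–(7,22): clear
  edge (7,22)–(4,19): clear
  edge (4,19)–(3,13): clear
  midpoint (37/2,9/2) outside
  → clear
Obstacle 4 [(13,15) (24,13) (19,21) (16,24) (13,23)]:
  edge (13,15)–(24,13): clear
  edge (24,13)–(19,21): clear
  edge (19,21)–(16,24): clear
  edge (16,24)–(13,23): clear
  edge (13,23)–(13,15): clear
  midpoint (37/2,9/2) outside
  → clear

BLOCKED by obstacle 1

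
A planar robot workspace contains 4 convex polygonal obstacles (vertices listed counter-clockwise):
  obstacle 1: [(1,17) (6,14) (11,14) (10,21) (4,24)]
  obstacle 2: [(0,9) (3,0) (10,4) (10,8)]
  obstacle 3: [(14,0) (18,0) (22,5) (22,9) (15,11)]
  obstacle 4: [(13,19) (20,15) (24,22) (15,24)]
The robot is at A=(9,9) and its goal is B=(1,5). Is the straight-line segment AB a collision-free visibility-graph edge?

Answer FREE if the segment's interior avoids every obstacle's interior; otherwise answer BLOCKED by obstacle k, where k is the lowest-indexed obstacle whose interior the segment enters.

Obstacle 1 [(1,17) (6,14) (11,14) (10,21) (4,24)]:
  edge (1,17)–(6,14): clear
  edge (6,14)–(11,14): clear
  edge (11,14)–(10,21): clear
  edge (10,21)–(4,24): clear
  edge (4,24)–(1,17): clear
  midpoint (5,7) outside
  → clear
Obstacle 2 [(0,9) (3,0) (10,4) (10,8)]:
  edge (0,9)–(3,0): crosses AB
  edge (3,0)–(10,4): clear
  edge (10,4)–(10,8): clear
  edge (10,8)–(0,9): crosses AB
  → BLOCKED
Obstacle 3 [(14,0) (18,0) (22,5) (22,9) (15,11)]:
  edge (14,0)–(18,0): clear
  edge (18,0)–(22,5): clear
  edge (22,5)–(22,9): clear
  edge (22,9)–(15,11): clear
  edge (15,11)–(14,0): clear
  midpoint (5,7) outside
  → clear
Obstacle 4 [(13,19) (20,15) (24,22) (15,24)]:
  edge (13,19)–(20,15): clear
  edge (20,15)–(24,22): clear
  edge (24,22)–(15,24): clear
  edge (15,24)–(13,19): clear
  midpoint (5,7) outside
  → clear

BLOCKED by obstacle 2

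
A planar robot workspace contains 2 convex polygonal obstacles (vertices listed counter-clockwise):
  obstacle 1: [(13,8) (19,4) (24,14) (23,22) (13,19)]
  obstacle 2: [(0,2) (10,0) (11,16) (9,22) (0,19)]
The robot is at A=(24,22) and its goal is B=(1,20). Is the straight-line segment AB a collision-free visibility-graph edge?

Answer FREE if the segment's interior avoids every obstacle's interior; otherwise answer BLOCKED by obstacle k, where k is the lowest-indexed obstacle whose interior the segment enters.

Obstacle 1 [(13,8) (19,4) (24,14) (23,22) (13,19)]:
  edge (13,8)–(19,4): clear
  edge (19,4)–(24,14): clear
  edge (24,14)–(23,22): crosses AB
  edge (23,22)–(13,19): crosses AB
  edge (13,19)–(13,8): clear
  → BLOCKED
Obstacle 2 [(0,2) (10,0) (11,16) (9,22) (0,19)]:
  edge (0,2)–(10,0): clear
  edge (10,0)–(11,16): clear
  edge (11,16)–(9,22): crosses AB
  edge (9,22)–(0,19): crosses AB
  edge (0,19)–(0,2): clear
  → BLOCKED

BLOCKED by obstacle 1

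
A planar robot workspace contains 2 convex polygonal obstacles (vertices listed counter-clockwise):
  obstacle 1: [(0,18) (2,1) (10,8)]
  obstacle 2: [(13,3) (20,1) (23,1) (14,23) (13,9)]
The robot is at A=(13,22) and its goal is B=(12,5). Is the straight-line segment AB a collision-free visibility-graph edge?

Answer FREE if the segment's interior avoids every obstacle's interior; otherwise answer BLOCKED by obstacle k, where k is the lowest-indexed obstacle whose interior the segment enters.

Obstacle 1 [(0,18) (2,1) (10,8)]:
  edge (0,18)–(2,1): clear
  edge (2,1)–(10,8): clear
  edge (10,8)–(0,18): clear
  midpoint (25/2,27/2) outside
  → clear
Obstacle 2 [(13,3) (20,1) (23,1) (14,23) (13,9)]:
  edge (13,3)–(20,1): clear
  edge (20,1)–(23,1): clear
  edge (23,1)–(14,23): clear
  edge (14,23)–(13,9): clear
  edge (13,9)–(13,3): clear
  midpoint (25/2,27/2) outside
  → clear

FREE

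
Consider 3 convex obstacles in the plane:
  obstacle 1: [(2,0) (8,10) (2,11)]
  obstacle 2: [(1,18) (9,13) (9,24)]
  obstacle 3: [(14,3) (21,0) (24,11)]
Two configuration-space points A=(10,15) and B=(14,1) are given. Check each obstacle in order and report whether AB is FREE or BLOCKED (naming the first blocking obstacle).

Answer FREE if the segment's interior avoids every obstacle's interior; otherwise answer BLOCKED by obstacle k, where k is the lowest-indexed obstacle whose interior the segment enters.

FREE

Obstacle 1 [(2,0) (8,10) (2,11)]:
  edge (2,0)–(8,10): clear
  edge (8,10)–(2,11): clear
  edge (2,11)–(2,0): clear
  midpoint (12,8) outside
  → clear
Obstacle 2 [(1,18) (9,13) (9,24)]:
  edge (1,18)–(9,13): clear
  edge (9,13)–(9,24): clear
  edge (9,24)–(1,18): clear
  midpoint (12,8) outside
  → clear
Obstacle 3 [(14,3) (21,0) (24,11)]:
  edge (14,3)–(21,0): clear
  edge (21,0)–(24,11): clear
  edge (24,11)–(14,3): clear
  midpoint (12,8) outside
  → clear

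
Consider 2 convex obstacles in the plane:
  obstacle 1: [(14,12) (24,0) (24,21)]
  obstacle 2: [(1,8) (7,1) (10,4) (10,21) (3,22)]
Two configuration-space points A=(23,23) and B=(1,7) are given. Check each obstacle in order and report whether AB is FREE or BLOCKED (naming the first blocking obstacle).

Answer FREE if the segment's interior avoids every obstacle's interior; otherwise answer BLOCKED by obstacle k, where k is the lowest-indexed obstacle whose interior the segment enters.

Obstacle 1 [(14,12) (24,0) (24,21)]:
  edge (14,12)–(24,0): clear
  edge (24,0)–(24,21): clear
  edge (24,21)–(14,12): clear
  midpoint (12,15) outside
  → clear
Obstacle 2 [(1,8) (7,1) (10,4) (10,21) (3,22)]:
  edge (1,8)–(7,1): crosses AB
  edge (7,1)–(10,4): clear
  edge (10,4)–(10,21): crosses AB
  edge (10,21)–(3,22): clear
  edge (3,22)–(1,8): clear
  → BLOCKED

BLOCKED by obstacle 2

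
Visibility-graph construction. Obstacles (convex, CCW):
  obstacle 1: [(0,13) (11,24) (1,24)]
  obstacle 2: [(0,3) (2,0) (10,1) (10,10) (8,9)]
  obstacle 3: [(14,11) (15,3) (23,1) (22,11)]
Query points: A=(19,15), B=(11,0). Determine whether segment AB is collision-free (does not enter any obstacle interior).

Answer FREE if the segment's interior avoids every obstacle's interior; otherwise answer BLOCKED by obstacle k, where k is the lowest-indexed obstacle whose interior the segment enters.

BLOCKED by obstacle 3

Obstacle 1 [(0,13) (11,24) (1,24)]:
  edge (0,13)–(11,24): clear
  edge (11,24)–(1,24): clear
  edge (1,24)–(0,13): clear
  midpoint (15,15/2) outside
  → clear
Obstacle 2 [(0,3) (2,0) (10,1) (10,10) (8,9)]:
  edge (0,3)–(2,0): clear
  edge (2,0)–(10,1): clear
  edge (10,1)–(10,10): clear
  edge (10,10)–(8,9): clear
  edge (8,9)–(0,3): clear
  midpoint (15,15/2) outside
  → clear
Obstacle 3 [(14,11) (15,3) (23,1) (22,11)]:
  edge (14,11)–(15,3): crosses AB
  edge (15,3)–(23,1): clear
  edge (23,1)–(22,11): clear
  edge (22,11)–(14,11): crosses AB
  → BLOCKED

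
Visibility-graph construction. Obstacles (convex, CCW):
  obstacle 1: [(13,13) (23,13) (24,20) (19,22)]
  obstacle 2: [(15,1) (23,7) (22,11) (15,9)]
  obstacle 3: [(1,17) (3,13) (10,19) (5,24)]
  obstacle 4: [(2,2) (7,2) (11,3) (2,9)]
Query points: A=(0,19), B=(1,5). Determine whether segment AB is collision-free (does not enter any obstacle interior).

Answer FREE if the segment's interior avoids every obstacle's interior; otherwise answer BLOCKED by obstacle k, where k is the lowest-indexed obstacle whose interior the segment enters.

FREE

Obstacle 1 [(13,13) (23,13) (24,20) (19,22)]:
  edge (13,13)–(23,13): clear
  edge (23,13)–(24,20): clear
  edge (24,20)–(19,22): clear
  edge (19,22)–(13,13): clear
  midpoint (1/2,12) outside
  → clear
Obstacle 2 [(15,1) (23,7) (22,11) (15,9)]:
  edge (15,1)–(23,7): clear
  edge (23,7)–(22,11): clear
  edge (22,11)–(15,9): clear
  edge (15,9)–(15,1): clear
  midpoint (1/2,12) outside
  → clear
Obstacle 3 [(1,17) (3,13) (10,19) (5,24)]:
  edge (1,17)–(3,13): clear
  edge (3,13)–(10,19): clear
  edge (10,19)–(5,24): clear
  edge (5,24)–(1,17): clear
  midpoint (1/2,12) outside
  → clear
Obstacle 4 [(2,2) (7,2) (11,3) (2,9)]:
  edge (2,2)–(7,2): clear
  edge (7,2)–(11,3): clear
  edge (11,3)–(2,9): clear
  edge (2,9)–(2,2): clear
  midpoint (1/2,12) outside
  → clear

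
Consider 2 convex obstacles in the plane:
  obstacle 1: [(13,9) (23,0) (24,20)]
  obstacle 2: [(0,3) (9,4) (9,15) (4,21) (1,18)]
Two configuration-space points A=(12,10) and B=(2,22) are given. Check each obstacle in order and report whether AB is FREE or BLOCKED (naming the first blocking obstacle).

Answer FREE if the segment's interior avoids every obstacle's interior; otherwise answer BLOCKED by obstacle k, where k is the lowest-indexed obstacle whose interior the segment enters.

BLOCKED by obstacle 2

Obstacle 1 [(13,9) (23,0) (24,20)]:
  edge (13,9)–(23,0): clear
  edge (23,0)–(24,20): clear
  edge (24,20)–(13,9): clear
  midpoint (7,16) outside
  → clear
Obstacle 2 [(0,3) (9,4) (9,15) (4,21) (1,18)]:
  edge (0,3)–(9,4): clear
  edge (9,4)–(9,15): crosses AB
  edge (9,15)–(4,21): clear
  edge (4,21)–(1,18): crosses AB
  edge (1,18)–(0,3): clear
  → BLOCKED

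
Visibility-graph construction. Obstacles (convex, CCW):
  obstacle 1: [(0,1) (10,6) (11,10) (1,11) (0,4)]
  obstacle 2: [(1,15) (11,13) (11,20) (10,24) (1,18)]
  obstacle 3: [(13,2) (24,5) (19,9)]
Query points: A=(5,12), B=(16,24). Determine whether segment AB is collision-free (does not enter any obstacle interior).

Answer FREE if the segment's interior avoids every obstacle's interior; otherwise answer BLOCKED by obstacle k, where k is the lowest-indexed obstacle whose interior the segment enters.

BLOCKED by obstacle 2

Obstacle 1 [(0,1) (10,6) (11,10) (1,11) (0,4)]:
  edge (0,1)–(10,6): clear
  edge (10,6)–(11,10): clear
  edge (11,10)–(1,11): clear
  edge (1,11)–(0,4): clear
  edge (0,4)–(0,1): clear
  midpoint (21/2,18) outside
  → clear
Obstacle 2 [(1,15) (11,13) (11,20) (10,24) (1,18)]:
  edge (1,15)–(11,13): crosses AB
  edge (11,13)–(11,20): crosses AB
  edge (11,20)–(10,24): clear
  edge (10,24)–(1,18): clear
  edge (1,18)–(1,15): clear
  → BLOCKED
Obstacle 3 [(13,2) (24,5) (19,9)]:
  edge (13,2)–(24,5): clear
  edge (24,5)–(19,9): clear
  edge (19,9)–(13,2): clear
  midpoint (21/2,18) outside
  → clear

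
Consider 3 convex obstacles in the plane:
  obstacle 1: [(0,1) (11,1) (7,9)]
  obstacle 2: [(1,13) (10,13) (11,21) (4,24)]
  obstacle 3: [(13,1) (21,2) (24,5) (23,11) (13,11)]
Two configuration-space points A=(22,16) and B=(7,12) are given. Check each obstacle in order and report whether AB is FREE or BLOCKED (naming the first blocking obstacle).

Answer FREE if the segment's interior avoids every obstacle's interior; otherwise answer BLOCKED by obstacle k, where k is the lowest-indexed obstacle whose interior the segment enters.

FREE

Obstacle 1 [(0,1) (11,1) (7,9)]:
  edge (0,1)–(11,1): clear
  edge (11,1)–(7,9): clear
  edge (7,9)–(0,1): clear
  midpoint (29/2,14) outside
  → clear
Obstacle 2 [(1,13) (10,13) (11,21) (4,24)]:
  edge (1,13)–(10,13): clear
  edge (10,13)–(11,21): clear
  edge (11,21)–(4,24): clear
  edge (4,24)–(1,13): clear
  midpoint (29/2,14) outside
  → clear
Obstacle 3 [(13,1) (21,2) (24,5) (23,11) (13,11)]:
  edge (13,1)–(21,2): clear
  edge (21,2)–(24,5): clear
  edge (24,5)–(23,11): clear
  edge (23,11)–(13,11): clear
  edge (13,11)–(13,1): clear
  midpoint (29/2,14) outside
  → clear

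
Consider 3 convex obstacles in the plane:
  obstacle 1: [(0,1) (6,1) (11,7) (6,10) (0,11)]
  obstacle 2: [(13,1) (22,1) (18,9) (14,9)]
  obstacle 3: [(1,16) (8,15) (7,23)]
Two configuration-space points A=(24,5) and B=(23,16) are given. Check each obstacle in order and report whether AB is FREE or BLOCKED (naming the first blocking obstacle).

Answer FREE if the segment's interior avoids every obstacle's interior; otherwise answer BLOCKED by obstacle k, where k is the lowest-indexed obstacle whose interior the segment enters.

Obstacle 1 [(0,1) (6,1) (11,7) (6,10) (0,11)]:
  edge (0,1)–(6,1): clear
  edge (6,1)–(11,7): clear
  edge (11,7)–(6,10): clear
  edge (6,10)–(0,11): clear
  edge (0,11)–(0,1): clear
  midpoint (47/2,21/2) outside
  → clear
Obstacle 2 [(13,1) (22,1) (18,9) (14,9)]:
  edge (13,1)–(22,1): clear
  edge (22,1)–(18,9): clear
  edge (18,9)–(14,9): clear
  edge (14,9)–(13,1): clear
  midpoint (47/2,21/2) outside
  → clear
Obstacle 3 [(1,16) (8,15) (7,23)]:
  edge (1,16)–(8,15): clear
  edge (8,15)–(7,23): clear
  edge (7,23)–(1,16): clear
  midpoint (47/2,21/2) outside
  → clear

FREE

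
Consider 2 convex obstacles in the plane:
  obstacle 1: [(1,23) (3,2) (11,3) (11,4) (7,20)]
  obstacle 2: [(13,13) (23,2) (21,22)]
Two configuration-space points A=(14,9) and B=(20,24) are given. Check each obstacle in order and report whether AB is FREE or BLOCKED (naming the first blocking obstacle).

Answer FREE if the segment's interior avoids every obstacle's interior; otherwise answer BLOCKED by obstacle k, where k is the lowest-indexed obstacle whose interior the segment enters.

BLOCKED by obstacle 2

Obstacle 1 [(1,23) (3,2) (11,3) (11,4) (7,20)]:
  edge (1,23)–(3,2): clear
  edge (3,2)–(11,3): clear
  edge (11,3)–(11,4): clear
  edge (11,4)–(7,20): clear
  edge (7,20)–(1,23): clear
  midpoint (17,33/2) outside
  → clear
Obstacle 2 [(13,13) (23,2) (21,22)]:
  edge (13,13)–(23,2): crosses AB
  edge (23,2)–(21,22): clear
  edge (21,22)–(13,13): crosses AB
  → BLOCKED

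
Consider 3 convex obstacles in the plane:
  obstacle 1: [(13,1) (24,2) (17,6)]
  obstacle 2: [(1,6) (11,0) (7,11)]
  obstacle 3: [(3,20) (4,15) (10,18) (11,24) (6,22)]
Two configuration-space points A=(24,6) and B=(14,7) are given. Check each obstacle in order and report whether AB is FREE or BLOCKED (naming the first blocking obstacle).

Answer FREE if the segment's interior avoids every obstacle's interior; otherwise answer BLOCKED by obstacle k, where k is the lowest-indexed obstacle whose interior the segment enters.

Obstacle 1 [(13,1) (24,2) (17,6)]:
  edge (13,1)–(24,2): clear
  edge (24,2)–(17,6): clear
  edge (17,6)–(13,1): clear
  midpoint (19,13/2) outside
  → clear
Obstacle 2 [(1,6) (11,0) (7,11)]:
  edge (1,6)–(11,0): clear
  edge (11,0)–(7,11): clear
  edge (7,11)–(1,6): clear
  midpoint (19,13/2) outside
  → clear
Obstacle 3 [(3,20) (4,15) (10,18) (11,24) (6,22)]:
  edge (3,20)–(4,15): clear
  edge (4,15)–(10,18): clear
  edge (10,18)–(11,24): clear
  edge (11,24)–(6,22): clear
  edge (6,22)–(3,20): clear
  midpoint (19,13/2) outside
  → clear

FREE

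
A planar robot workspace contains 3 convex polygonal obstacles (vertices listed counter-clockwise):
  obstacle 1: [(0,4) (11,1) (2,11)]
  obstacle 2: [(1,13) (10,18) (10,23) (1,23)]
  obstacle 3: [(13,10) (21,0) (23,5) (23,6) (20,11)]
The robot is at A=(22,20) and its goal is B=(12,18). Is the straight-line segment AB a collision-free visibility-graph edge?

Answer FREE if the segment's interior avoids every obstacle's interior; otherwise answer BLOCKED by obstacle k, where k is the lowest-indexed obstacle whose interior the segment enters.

Obstacle 1 [(0,4) (11,1) (2,11)]:
  edge (0,4)–(11,1): clear
  edge (11,1)–(2,11): clear
  edge (2,11)–(0,4): clear
  midpoint (17,19) outside
  → clear
Obstacle 2 [(1,13) (10,18) (10,23) (1,23)]:
  edge (1,13)–(10,18): clear
  edge (10,18)–(10,23): clear
  edge (10,23)–(1,23): clear
  edge (1,23)–(1,13): clear
  midpoint (17,19) outside
  → clear
Obstacle 3 [(13,10) (21,0) (23,5) (23,6) (20,11)]:
  edge (13,10)–(21,0): clear
  edge (21,0)–(23,5): clear
  edge (23,5)–(23,6): clear
  edge (23,6)–(20,11): clear
  edge (20,11)–(13,10): clear
  midpoint (17,19) outside
  → clear

FREE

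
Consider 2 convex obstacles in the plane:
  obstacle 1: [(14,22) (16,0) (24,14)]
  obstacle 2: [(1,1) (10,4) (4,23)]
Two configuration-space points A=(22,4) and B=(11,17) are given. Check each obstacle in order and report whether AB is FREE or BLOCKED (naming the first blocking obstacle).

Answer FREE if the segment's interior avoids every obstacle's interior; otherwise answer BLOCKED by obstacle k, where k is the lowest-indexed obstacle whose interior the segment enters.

BLOCKED by obstacle 1

Obstacle 1 [(14,22) (16,0) (24,14)]:
  edge (14,22)–(16,0): crosses AB
  edge (16,0)–(24,14): crosses AB
  edge (24,14)–(14,22): clear
  → BLOCKED
Obstacle 2 [(1,1) (10,4) (4,23)]:
  edge (1,1)–(10,4): clear
  edge (10,4)–(4,23): clear
  edge (4,23)–(1,1): clear
  midpoint (33/2,21/2) outside
  → clear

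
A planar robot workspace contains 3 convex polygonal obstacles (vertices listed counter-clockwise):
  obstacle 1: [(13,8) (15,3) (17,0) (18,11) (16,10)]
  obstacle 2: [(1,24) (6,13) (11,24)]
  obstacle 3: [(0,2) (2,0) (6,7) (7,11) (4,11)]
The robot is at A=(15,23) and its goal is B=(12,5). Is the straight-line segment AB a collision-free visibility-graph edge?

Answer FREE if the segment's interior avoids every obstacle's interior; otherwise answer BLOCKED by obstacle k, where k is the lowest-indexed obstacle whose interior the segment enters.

Obstacle 1 [(13,8) (15,3) (17,0) (18,11) (16,10)]:
  edge (13,8)–(15,3): clear
  edge (15,3)–(17,0): clear
  edge (17,0)–(18,11): clear
  edge (18,11)–(16,10): clear
  edge (16,10)–(13,8): clear
  midpoint (27/2,14) outside
  → clear
Obstacle 2 [(1,24) (6,13) (11,24)]:
  edge (1,24)–(6,13): clear
  edge (6,13)–(11,24): clear
  edge (11,24)–(1,24): clear
  midpoint (27/2,14) outside
  → clear
Obstacle 3 [(0,2) (2,0) (6,7) (7,11) (4,11)]:
  edge (0,2)–(2,0): clear
  edge (2,0)–(6,7): clear
  edge (6,7)–(7,11): clear
  edge (7,11)–(4,11): clear
  edge (4,11)–(0,2): clear
  midpoint (27/2,14) outside
  → clear

FREE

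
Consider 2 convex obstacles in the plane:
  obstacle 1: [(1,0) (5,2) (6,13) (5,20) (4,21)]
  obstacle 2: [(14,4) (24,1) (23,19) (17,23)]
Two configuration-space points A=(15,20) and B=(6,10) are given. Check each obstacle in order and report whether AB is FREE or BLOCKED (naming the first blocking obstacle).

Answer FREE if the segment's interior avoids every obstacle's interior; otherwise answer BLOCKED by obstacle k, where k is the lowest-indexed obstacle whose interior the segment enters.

Obstacle 1 [(1,0) (5,2) (6,13) (5,20) (4,21)]:
  edge (1,0)–(5,2): clear
  edge (5,2)–(6,13): clear
  edge (6,13)–(5,20): clear
  edge (5,20)–(4,21): clear
  edge (4,21)–(1,0): clear
  midpoint (21/2,15) outside
  → clear
Obstacle 2 [(14,4) (24,1) (23,19) (17,23)]:
  edge (14,4)–(24,1): clear
  edge (24,1)–(23,19): clear
  edge (23,19)–(17,23): clear
  edge (17,23)–(14,4): clear
  midpoint (21/2,15) outside
  → clear

FREE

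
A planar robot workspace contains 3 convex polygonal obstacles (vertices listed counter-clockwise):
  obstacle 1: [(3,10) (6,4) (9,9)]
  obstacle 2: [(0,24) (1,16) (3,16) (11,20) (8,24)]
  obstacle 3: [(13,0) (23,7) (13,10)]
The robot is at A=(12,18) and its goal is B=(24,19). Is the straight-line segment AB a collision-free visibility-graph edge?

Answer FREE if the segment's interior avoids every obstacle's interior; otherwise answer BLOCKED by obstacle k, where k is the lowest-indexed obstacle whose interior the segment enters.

FREE

Obstacle 1 [(3,10) (6,4) (9,9)]:
  edge (3,10)–(6,4): clear
  edge (6,4)–(9,9): clear
  edge (9,9)–(3,10): clear
  midpoint (18,37/2) outside
  → clear
Obstacle 2 [(0,24) (1,16) (3,16) (11,20) (8,24)]:
  edge (0,24)–(1,16): clear
  edge (1,16)–(3,16): clear
  edge (3,16)–(11,20): clear
  edge (11,20)–(8,24): clear
  edge (8,24)–(0,24): clear
  midpoint (18,37/2) outside
  → clear
Obstacle 3 [(13,0) (23,7) (13,10)]:
  edge (13,0)–(23,7): clear
  edge (23,7)–(13,10): clear
  edge (13,10)–(13,0): clear
  midpoint (18,37/2) outside
  → clear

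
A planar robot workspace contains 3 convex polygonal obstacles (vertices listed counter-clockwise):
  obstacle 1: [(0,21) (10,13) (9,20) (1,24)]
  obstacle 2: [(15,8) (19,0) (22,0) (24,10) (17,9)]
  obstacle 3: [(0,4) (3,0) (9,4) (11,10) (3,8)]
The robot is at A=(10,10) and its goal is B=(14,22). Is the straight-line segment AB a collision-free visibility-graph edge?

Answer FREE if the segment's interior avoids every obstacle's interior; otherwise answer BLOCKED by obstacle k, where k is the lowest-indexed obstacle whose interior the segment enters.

Obstacle 1 [(0,21) (10,13) (9,20) (1,24)]:
  edge (0,21)–(10,13): clear
  edge (10,13)–(9,20): clear
  edge (9,20)–(1,24): clear
  edge (1,24)–(0,21): clear
  midpoint (12,16) outside
  → clear
Obstacle 2 [(15,8) (19,0) (22,0) (24,10) (17,9)]:
  edge (15,8)–(19,0): clear
  edge (19,0)–(22,0): clear
  edge (22,0)–(24,10): clear
  edge (24,10)–(17,9): clear
  edge (17,9)–(15,8): clear
  midpoint (12,16) outside
  → clear
Obstacle 3 [(0,4) (3,0) (9,4) (11,10) (3,8)]:
  edge (0,4)–(3,0): clear
  edge (3,0)–(9,4): clear
  edge (9,4)–(11,10): clear
  edge (11,10)–(3,8): clear
  edge (3,8)–(0,4): clear
  midpoint (12,16) outside
  → clear

FREE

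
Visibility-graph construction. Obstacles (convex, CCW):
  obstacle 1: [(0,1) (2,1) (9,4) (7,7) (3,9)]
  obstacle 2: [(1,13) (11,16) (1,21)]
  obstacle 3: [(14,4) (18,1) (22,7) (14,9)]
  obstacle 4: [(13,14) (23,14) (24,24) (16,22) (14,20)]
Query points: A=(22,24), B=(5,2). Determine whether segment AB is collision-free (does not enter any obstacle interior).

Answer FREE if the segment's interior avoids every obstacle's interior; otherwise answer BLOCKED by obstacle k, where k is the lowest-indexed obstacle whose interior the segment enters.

BLOCKED by obstacle 1

Obstacle 1 [(0,1) (2,1) (9,4) (7,7) (3,9)]:
  edge (0,1)–(2,1): clear
  edge (2,1)–(9,4): crosses AB
  edge (9,4)–(7,7): crosses AB
  edge (7,7)–(3,9): clear
  edge (3,9)–(0,1): clear
  → BLOCKED
Obstacle 2 [(1,13) (11,16) (1,21)]:
  edge (1,13)–(11,16): clear
  edge (11,16)–(1,21): clear
  edge (1,21)–(1,13): clear
  midpoint (27/2,13) outside
  → clear
Obstacle 3 [(14,4) (18,1) (22,7) (14,9)]:
  edge (14,4)–(18,1): clear
  edge (18,1)–(22,7): clear
  edge (22,7)–(14,9): clear
  edge (14,9)–(14,4): clear
  midpoint (27/2,13) outside
  → clear
Obstacle 4 [(13,14) (23,14) (24,24) (16,22) (14,20)]:
  edge (13,14)–(23,14): crosses AB
  edge (23,14)–(24,24): clear
  edge (24,24)–(16,22): crosses AB
  edge (16,22)–(14,20): clear
  edge (14,20)–(13,14): clear
  → BLOCKED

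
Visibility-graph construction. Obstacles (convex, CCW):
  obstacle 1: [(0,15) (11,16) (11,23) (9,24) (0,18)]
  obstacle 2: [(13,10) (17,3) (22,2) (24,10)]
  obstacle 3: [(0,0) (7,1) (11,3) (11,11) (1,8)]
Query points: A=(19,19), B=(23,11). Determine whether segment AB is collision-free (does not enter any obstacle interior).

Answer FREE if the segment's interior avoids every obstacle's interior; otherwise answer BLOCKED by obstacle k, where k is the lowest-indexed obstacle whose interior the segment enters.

FREE

Obstacle 1 [(0,15) (11,16) (11,23) (9,24) (0,18)]:
  edge (0,15)–(11,16): clear
  edge (11,16)–(11,23): clear
  edge (11,23)–(9,24): clear
  edge (9,24)–(0,18): clear
  edge (0,18)–(0,15): clear
  midpoint (21,15) outside
  → clear
Obstacle 2 [(13,10) (17,3) (22,2) (24,10)]:
  edge (13,10)–(17,3): clear
  edge (17,3)–(22,2): clear
  edge (22,2)–(24,10): clear
  edge (24,10)–(13,10): clear
  midpoint (21,15) outside
  → clear
Obstacle 3 [(0,0) (7,1) (11,3) (11,11) (1,8)]:
  edge (0,0)–(7,1): clear
  edge (7,1)–(11,3): clear
  edge (11,3)–(11,11): clear
  edge (11,11)–(1,8): clear
  edge (1,8)–(0,0): clear
  midpoint (21,15) outside
  → clear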